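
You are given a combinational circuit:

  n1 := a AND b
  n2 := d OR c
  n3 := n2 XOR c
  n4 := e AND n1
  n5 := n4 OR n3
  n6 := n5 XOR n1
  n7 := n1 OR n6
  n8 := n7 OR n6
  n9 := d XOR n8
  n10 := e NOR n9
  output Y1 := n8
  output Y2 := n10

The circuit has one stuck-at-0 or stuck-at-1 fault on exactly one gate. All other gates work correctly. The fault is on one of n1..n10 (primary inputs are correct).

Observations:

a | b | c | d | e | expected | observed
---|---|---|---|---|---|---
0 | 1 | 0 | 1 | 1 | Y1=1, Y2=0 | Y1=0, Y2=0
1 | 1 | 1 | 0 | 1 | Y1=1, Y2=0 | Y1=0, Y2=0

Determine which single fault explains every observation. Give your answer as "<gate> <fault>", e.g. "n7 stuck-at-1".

Fault-free values for test 1 (a=0, b=1, c=0, d=1, e=1): n1=0, n2=1, n3=1, n4=0, n5=1, n6=1, n7=1, n8=1, n9=0, n10=0, giving Y1=1, Y2=0. Observed Y1=0, Y2=0.
Test 1: faults giving observed Y1=0, Y2=0 are {n2 stuck-at-0, n3 stuck-at-0, n5 stuck-at-0, n6 stuck-at-0, n8 stuck-at-0}.
Test 2 (a=1, b=1, c=1, d=0, e=1): fault-free n1=1, n2=1, n3=0, n4=1, n5=1, n6=0, n7=1, n8=1, n9=1, n10=0 → Y1=1, Y2=0; observed Y1=0, Y2=0. Eliminates n2 stuck-at-0, n3 stuck-at-0, n5 stuck-at-0, n6 stuck-at-0.
Only n8 stuck-at-0 is consistent with every test.

n8 stuck-at-0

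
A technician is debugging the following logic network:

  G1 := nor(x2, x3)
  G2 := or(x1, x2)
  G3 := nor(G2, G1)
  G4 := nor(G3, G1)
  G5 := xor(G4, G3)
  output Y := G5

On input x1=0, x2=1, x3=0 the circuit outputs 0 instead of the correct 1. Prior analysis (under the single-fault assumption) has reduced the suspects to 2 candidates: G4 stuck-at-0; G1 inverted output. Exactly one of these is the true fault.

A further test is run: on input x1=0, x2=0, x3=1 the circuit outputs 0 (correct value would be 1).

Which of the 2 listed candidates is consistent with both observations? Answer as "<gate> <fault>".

Evaluate each candidate on input x1=0, x2=0, x3=1:
  G4 stuck-at-0: G1=0, G2=0, G3=1, G4=0 [stuck-at-0], G5=1 → 1 — eliminated
  G1 inverted output: G1=1 [inverted output], G2=0, G3=0, G4=0, G5=0 → 0 — matches
Only G1 inverted output reproduces the observed 0.

G1 inverted output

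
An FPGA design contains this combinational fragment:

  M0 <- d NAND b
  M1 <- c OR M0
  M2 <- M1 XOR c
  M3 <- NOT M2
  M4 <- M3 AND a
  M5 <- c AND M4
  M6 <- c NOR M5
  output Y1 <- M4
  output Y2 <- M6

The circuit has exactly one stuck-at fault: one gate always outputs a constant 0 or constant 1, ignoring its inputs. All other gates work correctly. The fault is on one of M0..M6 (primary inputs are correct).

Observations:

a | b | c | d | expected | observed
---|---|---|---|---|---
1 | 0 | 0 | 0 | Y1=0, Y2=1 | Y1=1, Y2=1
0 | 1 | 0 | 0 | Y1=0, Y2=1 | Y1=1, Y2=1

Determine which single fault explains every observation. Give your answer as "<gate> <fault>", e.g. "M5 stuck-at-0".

M4 stuck-at-1

Fault-free values for test 1 (a=1, b=0, c=0, d=0): M0=1, M1=1, M2=1, M3=0, M4=0, M5=0, M6=1, giving Y1=0, Y2=1. Observed Y1=1, Y2=1.
Test 1: faults giving observed Y1=1, Y2=1 are {M0 stuck-at-0, M1 stuck-at-0, M2 stuck-at-0, M3 stuck-at-1, M4 stuck-at-1}.
Test 2 (a=0, b=1, c=0, d=0): fault-free M0=1, M1=1, M2=1, M3=0, M4=0, M5=0, M6=1 → Y1=0, Y2=1; observed Y1=1, Y2=1. Eliminates M0 stuck-at-0, M1 stuck-at-0, M2 stuck-at-0, M3 stuck-at-1.
Only M4 stuck-at-1 is consistent with every test.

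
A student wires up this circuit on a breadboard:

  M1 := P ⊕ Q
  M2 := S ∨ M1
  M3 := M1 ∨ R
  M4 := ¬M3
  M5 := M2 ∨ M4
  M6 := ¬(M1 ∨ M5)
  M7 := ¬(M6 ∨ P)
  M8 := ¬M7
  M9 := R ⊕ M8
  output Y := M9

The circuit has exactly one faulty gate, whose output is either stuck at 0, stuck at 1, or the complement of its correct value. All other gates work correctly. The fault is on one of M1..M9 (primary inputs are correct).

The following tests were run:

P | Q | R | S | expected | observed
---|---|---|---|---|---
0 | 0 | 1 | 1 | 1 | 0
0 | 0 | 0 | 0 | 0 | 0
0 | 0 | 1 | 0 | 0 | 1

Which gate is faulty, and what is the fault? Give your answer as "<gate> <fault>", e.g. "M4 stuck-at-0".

M2 inverted output

Fault-free values for test 1 (P=0, Q=0, R=1, S=1): M1=0, M2=1, M3=1, M4=0, M5=1, M6=0, M7=1, M8=0, M9=1, giving Y=1. Observed 0.
Test 1: faults giving observed 0 are {M2 stuck-at-0, M2 inverted output, M5 stuck-at-0, M5 inverted output, M6 stuck-at-1, M6 inverted output, M7 stuck-at-0, M7 inverted output, M8 stuck-at-1, M8 inverted output, M9 stuck-at-0, M9 inverted output}.
Test 2 (P=0, Q=0, R=0, S=0): fault-free M1=0, M2=0, M3=0, M4=1, M5=1, M6=0, M7=1, M8=0, M9=0 → 0; observed 0. Eliminates M5 stuck-at-0, M5 inverted output, M6 stuck-at-1, M6 inverted output, M7 stuck-at-0, M7 inverted output, M8 stuck-at-1, M8 inverted output, M9 inverted output.
Test 3 (P=0, Q=0, R=1, S=0): fault-free M1=0, M2=0, M3=1, M4=0, M5=0, M6=1, M7=0, M8=1, M9=0 → 0; observed 1. Eliminates M2 stuck-at-0, M9 stuck-at-0.
Only M2 inverted output is consistent with every test.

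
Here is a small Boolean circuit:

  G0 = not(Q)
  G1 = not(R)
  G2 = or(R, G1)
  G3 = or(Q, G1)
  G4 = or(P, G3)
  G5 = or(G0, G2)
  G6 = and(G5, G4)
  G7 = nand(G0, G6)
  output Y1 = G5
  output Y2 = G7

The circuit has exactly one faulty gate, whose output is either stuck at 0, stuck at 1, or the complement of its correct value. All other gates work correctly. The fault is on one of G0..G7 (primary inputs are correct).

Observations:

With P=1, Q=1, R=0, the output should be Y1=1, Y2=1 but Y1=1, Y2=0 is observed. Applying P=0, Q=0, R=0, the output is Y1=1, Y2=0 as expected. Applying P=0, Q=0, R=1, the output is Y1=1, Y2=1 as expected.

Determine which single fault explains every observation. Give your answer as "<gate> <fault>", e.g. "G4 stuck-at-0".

G0 stuck-at-1

Fault-free values for test 1 (P=1, Q=1, R=0): G0=0, G1=1, G2=1, G3=1, G4=1, G5=1, G6=1, G7=1, giving Y1=1, Y2=1. Observed Y1=1, Y2=0.
Test 1: faults giving observed Y1=1, Y2=0 are {G0 stuck-at-1, G0 inverted output, G7 stuck-at-0, G7 inverted output}.
Test 2 (P=0, Q=0, R=0): fault-free G0=1, G1=1, G2=1, G3=1, G4=1, G5=1, G6=1, G7=0 → Y1=1, Y2=0; observed Y1=1, Y2=0. Eliminates G0 inverted output, G7 inverted output.
Test 3 (P=0, Q=0, R=1): fault-free G0=1, G1=0, G2=1, G3=0, G4=0, G5=1, G6=0, G7=1 → Y1=1, Y2=1; observed Y1=1, Y2=1. Eliminates G7 stuck-at-0.
Only G0 stuck-at-1 is consistent with every test.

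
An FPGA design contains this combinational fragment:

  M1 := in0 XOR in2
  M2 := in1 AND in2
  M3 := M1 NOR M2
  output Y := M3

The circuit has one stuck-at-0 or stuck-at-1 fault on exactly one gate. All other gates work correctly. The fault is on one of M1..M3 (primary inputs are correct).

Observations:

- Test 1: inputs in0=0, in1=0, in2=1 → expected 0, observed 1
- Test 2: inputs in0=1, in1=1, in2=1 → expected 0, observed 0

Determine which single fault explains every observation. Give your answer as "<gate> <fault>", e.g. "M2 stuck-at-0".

M1 stuck-at-0

Fault-free values for test 1 (in0=0, in1=0, in2=1): M1=1, M2=0, M3=0, giving Y=0. Observed 1.
Test 1: faults giving observed 1 are {M1 stuck-at-0, M3 stuck-at-1}.
Test 2 (in0=1, in1=1, in2=1): fault-free M1=0, M2=1, M3=0 → 0; observed 0. Eliminates M3 stuck-at-1.
Only M1 stuck-at-0 is consistent with every test.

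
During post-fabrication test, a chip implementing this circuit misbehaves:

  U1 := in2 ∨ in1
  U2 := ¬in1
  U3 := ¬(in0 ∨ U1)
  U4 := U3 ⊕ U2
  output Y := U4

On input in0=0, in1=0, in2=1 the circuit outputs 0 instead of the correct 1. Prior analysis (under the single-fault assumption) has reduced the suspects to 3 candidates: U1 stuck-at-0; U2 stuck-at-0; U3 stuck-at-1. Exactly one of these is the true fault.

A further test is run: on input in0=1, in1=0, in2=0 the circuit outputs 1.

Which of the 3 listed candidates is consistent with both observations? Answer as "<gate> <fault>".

Evaluate each candidate on input in0=1, in1=0, in2=0:
  U1 stuck-at-0: U1=0 [stuck-at-0], U2=1, U3=0, U4=1 → 1 — matches
  U2 stuck-at-0: U1=0, U2=0 [stuck-at-0], U3=0, U4=0 → 0 — eliminated
  U3 stuck-at-1: U1=0, U2=1, U3=1 [stuck-at-1], U4=0 → 0 — eliminated
Only U1 stuck-at-0 reproduces the observed 1.

U1 stuck-at-0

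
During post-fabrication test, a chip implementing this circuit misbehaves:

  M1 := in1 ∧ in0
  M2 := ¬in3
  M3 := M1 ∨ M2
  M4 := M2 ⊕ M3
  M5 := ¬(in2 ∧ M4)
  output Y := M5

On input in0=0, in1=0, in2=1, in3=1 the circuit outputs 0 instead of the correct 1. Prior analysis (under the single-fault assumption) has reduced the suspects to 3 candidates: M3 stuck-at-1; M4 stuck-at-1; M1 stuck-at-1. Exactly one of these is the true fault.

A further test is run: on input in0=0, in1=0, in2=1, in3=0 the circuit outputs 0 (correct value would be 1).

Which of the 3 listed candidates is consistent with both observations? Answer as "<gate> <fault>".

M4 stuck-at-1

Evaluate each candidate on input in0=0, in1=0, in2=1, in3=0:
  M3 stuck-at-1: M1=0, M2=1, M3=1 [stuck-at-1], M4=0, M5=1 → 1 — eliminated
  M4 stuck-at-1: M1=0, M2=1, M3=1, M4=1 [stuck-at-1], M5=0 → 0 — matches
  M1 stuck-at-1: M1=1 [stuck-at-1], M2=1, M3=1, M4=0, M5=1 → 1 — eliminated
Only M4 stuck-at-1 reproduces the observed 0.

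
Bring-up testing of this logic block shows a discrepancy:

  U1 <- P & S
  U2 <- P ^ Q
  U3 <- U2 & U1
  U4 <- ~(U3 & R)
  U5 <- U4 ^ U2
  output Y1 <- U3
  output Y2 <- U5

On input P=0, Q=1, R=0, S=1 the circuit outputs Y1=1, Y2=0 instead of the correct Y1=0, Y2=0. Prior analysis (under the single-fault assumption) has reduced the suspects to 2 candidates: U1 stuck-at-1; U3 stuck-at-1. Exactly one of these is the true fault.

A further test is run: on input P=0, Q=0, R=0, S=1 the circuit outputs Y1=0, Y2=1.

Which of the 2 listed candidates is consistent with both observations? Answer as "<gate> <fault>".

Evaluate each candidate on input P=0, Q=0, R=0, S=1:
  U1 stuck-at-1: U1=1 [stuck-at-1], U2=0, U3=0, U4=1, U5=1 → Y1=0, Y2=1 — matches
  U3 stuck-at-1: U1=0, U2=0, U3=1 [stuck-at-1], U4=1, U5=1 → Y1=1, Y2=1 — eliminated
Only U1 stuck-at-1 reproduces the observed Y1=0, Y2=1.

U1 stuck-at-1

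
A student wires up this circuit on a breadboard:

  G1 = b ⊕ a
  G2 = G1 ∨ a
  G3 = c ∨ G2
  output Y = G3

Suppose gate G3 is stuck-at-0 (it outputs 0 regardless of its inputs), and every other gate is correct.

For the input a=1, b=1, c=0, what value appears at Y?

0

Propagate with G3 forced: G1=0, G2=1, G3=0 [stuck-at-0].
So Y = 0. (Without the fault it would be 1.)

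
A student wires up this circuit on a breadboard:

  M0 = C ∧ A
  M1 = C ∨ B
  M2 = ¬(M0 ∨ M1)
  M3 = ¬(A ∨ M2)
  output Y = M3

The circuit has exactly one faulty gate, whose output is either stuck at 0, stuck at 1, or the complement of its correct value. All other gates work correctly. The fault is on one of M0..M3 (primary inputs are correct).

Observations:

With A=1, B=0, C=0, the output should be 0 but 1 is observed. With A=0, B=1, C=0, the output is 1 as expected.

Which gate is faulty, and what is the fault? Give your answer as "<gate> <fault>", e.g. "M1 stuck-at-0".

Fault-free values for test 1 (A=1, B=0, C=0): M0=0, M1=0, M2=1, M3=0, giving Y=0. Observed 1.
Test 1: faults giving observed 1 are {M3 stuck-at-1, M3 inverted output}.
Test 2 (A=0, B=1, C=0): fault-free M0=0, M1=1, M2=0, M3=1 → 1; observed 1. Eliminates M3 inverted output.
Only M3 stuck-at-1 is consistent with every test.

M3 stuck-at-1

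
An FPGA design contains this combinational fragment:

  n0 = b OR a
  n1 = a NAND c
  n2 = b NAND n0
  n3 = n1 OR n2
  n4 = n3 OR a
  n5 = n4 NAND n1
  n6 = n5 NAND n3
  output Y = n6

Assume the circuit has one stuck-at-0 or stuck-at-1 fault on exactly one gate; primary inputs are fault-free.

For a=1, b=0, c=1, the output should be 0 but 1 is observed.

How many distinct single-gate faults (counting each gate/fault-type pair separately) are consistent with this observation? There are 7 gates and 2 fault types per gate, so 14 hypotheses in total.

5

Fault-free: n0=1, n1=0, n2=1, n3=1, n4=1, n5=1, n6=0 → 0. Observed 1.
  n0 stuck-at-0: output 0 ✗
  n0 stuck-at-1: output 0 ✗
  n1 stuck-at-0: output 0 ✗
  n1 stuck-at-1: output 1 ✓
  n2 stuck-at-0: output 1 ✓
  n2 stuck-at-1: output 0 ✗
  n3 stuck-at-0: output 1 ✓
  n3 stuck-at-1: output 0 ✗
  n4 stuck-at-0: output 0 ✗
  n4 stuck-at-1: output 0 ✗
  n5 stuck-at-0: output 1 ✓
  n5 stuck-at-1: output 0 ✗
  n6 stuck-at-0: output 0 ✗
  n6 stuck-at-1: output 1 ✓
Consistent faults: {n1 stuck-at-1, n2 stuck-at-0, n3 stuck-at-0, n5 stuck-at-0, n6 stuck-at-1} — 5 in all.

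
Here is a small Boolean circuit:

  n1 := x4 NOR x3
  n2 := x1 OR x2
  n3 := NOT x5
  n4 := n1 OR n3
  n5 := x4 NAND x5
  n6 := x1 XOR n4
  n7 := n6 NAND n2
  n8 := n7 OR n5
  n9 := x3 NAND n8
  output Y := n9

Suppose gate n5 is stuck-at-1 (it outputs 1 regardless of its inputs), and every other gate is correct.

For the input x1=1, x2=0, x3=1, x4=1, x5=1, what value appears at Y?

0

Propagate with n5 forced: n1=0, n2=1, n3=0, n4=0, n5=1 [stuck-at-1], n6=1, n7=0, n8=1, n9=0.
So Y = 0. (Without the fault it would be 1.)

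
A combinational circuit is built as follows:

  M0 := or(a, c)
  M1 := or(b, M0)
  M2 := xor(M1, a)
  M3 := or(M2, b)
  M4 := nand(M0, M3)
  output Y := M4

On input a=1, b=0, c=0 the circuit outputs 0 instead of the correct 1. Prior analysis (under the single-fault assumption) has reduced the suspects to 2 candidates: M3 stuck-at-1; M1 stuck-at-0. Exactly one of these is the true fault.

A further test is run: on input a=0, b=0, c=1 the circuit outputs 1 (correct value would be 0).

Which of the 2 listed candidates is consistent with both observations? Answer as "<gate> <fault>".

Evaluate each candidate on input a=0, b=0, c=1:
  M3 stuck-at-1: M0=1, M1=1, M2=1, M3=1 [stuck-at-1], M4=0 → 0 — eliminated
  M1 stuck-at-0: M0=1, M1=0 [stuck-at-0], M2=0, M3=0, M4=1 → 1 — matches
Only M1 stuck-at-0 reproduces the observed 1.

M1 stuck-at-0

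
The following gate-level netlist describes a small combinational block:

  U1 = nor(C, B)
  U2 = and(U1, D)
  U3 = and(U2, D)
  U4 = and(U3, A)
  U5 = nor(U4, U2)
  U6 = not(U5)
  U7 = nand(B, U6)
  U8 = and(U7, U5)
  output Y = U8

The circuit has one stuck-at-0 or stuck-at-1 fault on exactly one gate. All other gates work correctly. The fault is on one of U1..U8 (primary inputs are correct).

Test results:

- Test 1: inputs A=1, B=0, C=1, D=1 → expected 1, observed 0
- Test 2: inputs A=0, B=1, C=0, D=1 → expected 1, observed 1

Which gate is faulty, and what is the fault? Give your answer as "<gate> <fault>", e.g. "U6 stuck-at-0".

Fault-free values for test 1 (A=1, B=0, C=1, D=1): U1=0, U2=0, U3=0, U4=0, U5=1, U6=0, U7=1, U8=1, giving Y=1. Observed 0.
Test 1: faults giving observed 0 are {U1 stuck-at-1, U2 stuck-at-1, U3 stuck-at-1, U4 stuck-at-1, U5 stuck-at-0, U7 stuck-at-0, U8 stuck-at-0}.
Test 2 (A=0, B=1, C=0, D=1): fault-free U1=0, U2=0, U3=0, U4=0, U5=1, U6=0, U7=1, U8=1 → 1; observed 1. Eliminates U1 stuck-at-1, U2 stuck-at-1, U4 stuck-at-1, U5 stuck-at-0, U7 stuck-at-0, U8 stuck-at-0.
Only U3 stuck-at-1 is consistent with every test.

U3 stuck-at-1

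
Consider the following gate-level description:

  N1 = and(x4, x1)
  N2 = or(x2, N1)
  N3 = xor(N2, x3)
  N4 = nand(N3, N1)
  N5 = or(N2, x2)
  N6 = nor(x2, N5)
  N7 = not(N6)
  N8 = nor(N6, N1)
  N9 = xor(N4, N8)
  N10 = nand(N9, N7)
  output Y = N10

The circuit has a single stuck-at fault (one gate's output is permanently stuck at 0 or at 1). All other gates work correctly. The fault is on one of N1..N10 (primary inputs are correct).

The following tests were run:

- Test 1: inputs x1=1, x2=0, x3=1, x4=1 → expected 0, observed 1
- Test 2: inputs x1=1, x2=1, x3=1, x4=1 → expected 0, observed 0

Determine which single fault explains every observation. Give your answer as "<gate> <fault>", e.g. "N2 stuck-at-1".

Fault-free values for test 1 (x1=1, x2=0, x3=1, x4=1): N1=1, N2=1, N3=0, N4=1, N5=1, N6=0, N7=1, N8=0, N9=1, N10=0, giving Y=0. Observed 1.
Test 1: faults giving observed 1 are {N1 stuck-at-0, N2 stuck-at-0, N3 stuck-at-1, N4 stuck-at-0, N5 stuck-at-0, N6 stuck-at-1, N7 stuck-at-0, N8 stuck-at-1, N9 stuck-at-0, N10 stuck-at-1}.
Test 2 (x1=1, x2=1, x3=1, x4=1): fault-free N1=1, N2=1, N3=0, N4=1, N5=1, N6=0, N7=1, N8=0, N9=1, N10=0 → 0; observed 0. Eliminates N1 stuck-at-0, N2 stuck-at-0, N3 stuck-at-1, N4 stuck-at-0, N6 stuck-at-1, N7 stuck-at-0, N8 stuck-at-1, N9 stuck-at-0, N10 stuck-at-1.
Only N5 stuck-at-0 is consistent with every test.

N5 stuck-at-0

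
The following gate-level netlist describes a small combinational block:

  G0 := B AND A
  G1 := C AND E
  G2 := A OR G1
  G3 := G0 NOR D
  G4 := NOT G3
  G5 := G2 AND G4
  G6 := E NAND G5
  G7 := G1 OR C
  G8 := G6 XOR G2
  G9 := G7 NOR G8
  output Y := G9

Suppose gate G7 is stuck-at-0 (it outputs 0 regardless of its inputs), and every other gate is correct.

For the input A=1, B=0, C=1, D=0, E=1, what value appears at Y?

Propagate with G7 forced: G0=0, G1=1, G2=1, G3=1, G4=0, G5=0, G6=1, G7=0 [stuck-at-0], G8=0, G9=1.
So Y = 1. (Without the fault it would be 0.)

1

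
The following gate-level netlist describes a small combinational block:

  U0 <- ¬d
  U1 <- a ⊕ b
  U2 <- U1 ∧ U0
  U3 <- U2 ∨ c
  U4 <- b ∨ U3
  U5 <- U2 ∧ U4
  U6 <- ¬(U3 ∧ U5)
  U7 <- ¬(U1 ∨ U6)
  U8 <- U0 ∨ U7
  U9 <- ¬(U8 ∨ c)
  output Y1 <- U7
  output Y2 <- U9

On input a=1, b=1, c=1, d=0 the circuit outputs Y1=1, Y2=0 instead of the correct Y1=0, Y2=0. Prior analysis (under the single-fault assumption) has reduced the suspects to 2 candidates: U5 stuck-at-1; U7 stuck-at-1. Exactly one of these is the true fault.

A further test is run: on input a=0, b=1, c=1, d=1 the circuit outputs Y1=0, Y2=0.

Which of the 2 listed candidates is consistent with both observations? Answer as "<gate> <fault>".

U5 stuck-at-1

Evaluate each candidate on input a=0, b=1, c=1, d=1:
  U5 stuck-at-1: U0=0, U1=1, U2=0, U3=1, U4=1, U5=1 [stuck-at-1], U6=0, U7=0, U8=0, U9=0 → Y1=0, Y2=0 — matches
  U7 stuck-at-1: U0=0, U1=1, U2=0, U3=1, U4=1, U5=0, U6=1, U7=1 [stuck-at-1], U8=1, U9=0 → Y1=1, Y2=0 — eliminated
Only U5 stuck-at-1 reproduces the observed Y1=0, Y2=0.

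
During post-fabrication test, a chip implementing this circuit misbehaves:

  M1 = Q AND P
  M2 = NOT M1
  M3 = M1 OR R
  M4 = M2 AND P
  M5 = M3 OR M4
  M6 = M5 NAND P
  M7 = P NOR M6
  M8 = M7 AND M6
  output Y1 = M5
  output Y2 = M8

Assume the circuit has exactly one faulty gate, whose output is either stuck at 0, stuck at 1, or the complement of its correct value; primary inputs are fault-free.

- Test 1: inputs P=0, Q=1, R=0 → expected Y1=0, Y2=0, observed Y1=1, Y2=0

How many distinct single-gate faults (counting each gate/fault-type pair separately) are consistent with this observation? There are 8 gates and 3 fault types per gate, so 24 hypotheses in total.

Fault-free: M1=0, M2=1, M3=0, M4=0, M5=0, M6=1, M7=0, M8=0 → Y1=0, Y2=0. Observed Y1=1, Y2=0.
  M1: stuck-at-1, inverted output ✓; others ✗
  M2: none of the 3 fault types match ✗
  M3: stuck-at-1, inverted output ✓; others ✗
  M4: stuck-at-1, inverted output ✓; others ✗
  M5: stuck-at-1, inverted output ✓; others ✗
  M6: none of the 3 fault types match ✗
  M7: none of the 3 fault types match ✗
  M8: none of the 3 fault types match ✗
Consistent faults: {M1 stuck-at-1, M1 inverted output, M3 stuck-at-1, M3 inverted output, M4 stuck-at-1, M4 inverted output, M5 stuck-at-1, M5 inverted output} — 8 in all.

8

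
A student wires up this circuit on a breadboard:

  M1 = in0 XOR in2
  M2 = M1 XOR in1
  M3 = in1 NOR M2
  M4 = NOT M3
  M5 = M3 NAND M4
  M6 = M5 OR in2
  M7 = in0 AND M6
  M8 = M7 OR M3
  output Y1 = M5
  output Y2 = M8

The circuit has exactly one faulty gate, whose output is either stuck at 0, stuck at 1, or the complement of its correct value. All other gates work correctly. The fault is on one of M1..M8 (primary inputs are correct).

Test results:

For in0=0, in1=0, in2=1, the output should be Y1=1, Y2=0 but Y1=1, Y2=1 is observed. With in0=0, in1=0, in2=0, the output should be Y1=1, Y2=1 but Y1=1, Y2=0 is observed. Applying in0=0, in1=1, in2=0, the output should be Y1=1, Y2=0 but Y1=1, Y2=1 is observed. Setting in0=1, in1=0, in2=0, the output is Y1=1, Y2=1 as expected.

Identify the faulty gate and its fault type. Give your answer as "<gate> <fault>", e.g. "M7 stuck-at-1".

M3 inverted output

Fault-free values for test 1 (in0=0, in1=0, in2=1): M1=1, M2=1, M3=0, M4=1, M5=1, M6=1, M7=0, M8=0, giving Y1=1, Y2=0. Observed Y1=1, Y2=1.
Test 1: faults giving observed Y1=1, Y2=1 are {M1 stuck-at-0, M1 inverted output, M2 stuck-at-0, M2 inverted output, M3 stuck-at-1, M3 inverted output, M7 stuck-at-1, M7 inverted output, M8 stuck-at-1, M8 inverted output}.
Test 2 (in0=0, in1=0, in2=0): fault-free M1=0, M2=0, M3=1, M4=0, M5=1, M6=1, M7=0, M8=1 → Y1=1, Y2=1; observed Y1=1, Y2=0. Eliminates M1 stuck-at-0, M2 stuck-at-0, M3 stuck-at-1, M7 stuck-at-1, M7 inverted output, M8 stuck-at-1.
Test 3 (in0=0, in1=1, in2=0): fault-free M1=0, M2=1, M3=0, M4=1, M5=1, M6=1, M7=0, M8=0 → Y1=1, Y2=0; observed Y1=1, Y2=1. Eliminates M1 inverted output, M2 inverted output.
Test 4 (in0=1, in1=0, in2=0): fault-free M1=1, M2=1, M3=0, M4=1, M5=1, M6=1, M7=1, M8=1 → Y1=1, Y2=1; observed Y1=1, Y2=1. Eliminates M8 inverted output.
Only M3 inverted output is consistent with every test.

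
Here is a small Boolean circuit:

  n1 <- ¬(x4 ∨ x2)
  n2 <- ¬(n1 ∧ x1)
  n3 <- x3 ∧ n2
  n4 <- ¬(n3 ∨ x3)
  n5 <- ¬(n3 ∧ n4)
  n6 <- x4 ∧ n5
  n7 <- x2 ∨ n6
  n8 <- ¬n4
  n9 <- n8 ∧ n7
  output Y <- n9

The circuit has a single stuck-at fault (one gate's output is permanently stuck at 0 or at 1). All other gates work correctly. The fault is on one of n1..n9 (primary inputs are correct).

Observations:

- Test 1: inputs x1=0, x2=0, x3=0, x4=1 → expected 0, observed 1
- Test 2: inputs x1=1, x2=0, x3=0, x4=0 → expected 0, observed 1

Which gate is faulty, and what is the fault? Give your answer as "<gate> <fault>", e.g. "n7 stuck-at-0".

Fault-free values for test 1 (x1=0, x2=0, x3=0, x4=1): n1=0, n2=1, n3=0, n4=1, n5=1, n6=1, n7=1, n8=0, n9=0, giving Y=0. Observed 1.
Test 1: faults giving observed 1 are {n3 stuck-at-1, n4 stuck-at-0, n8 stuck-at-1, n9 stuck-at-1}.
Test 2 (x1=1, x2=0, x3=0, x4=0): fault-free n1=1, n2=0, n3=0, n4=1, n5=1, n6=0, n7=0, n8=0, n9=0 → 0; observed 1. Eliminates n3 stuck-at-1, n4 stuck-at-0, n8 stuck-at-1.
Only n9 stuck-at-1 is consistent with every test.

n9 stuck-at-1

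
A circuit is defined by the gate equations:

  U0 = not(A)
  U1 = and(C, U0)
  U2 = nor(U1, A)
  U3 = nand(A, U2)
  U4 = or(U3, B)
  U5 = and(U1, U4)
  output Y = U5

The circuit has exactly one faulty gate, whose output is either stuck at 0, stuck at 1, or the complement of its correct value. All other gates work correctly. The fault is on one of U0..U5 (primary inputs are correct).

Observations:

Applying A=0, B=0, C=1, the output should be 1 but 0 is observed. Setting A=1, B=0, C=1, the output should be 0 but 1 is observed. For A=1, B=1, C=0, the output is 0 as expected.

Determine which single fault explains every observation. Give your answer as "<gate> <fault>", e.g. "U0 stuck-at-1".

Fault-free values for test 1 (A=0, B=0, C=1): U0=1, U1=1, U2=0, U3=1, U4=1, U5=1, giving Y=1. Observed 0.
Test 1: faults giving observed 0 are {U0 stuck-at-0, U0 inverted output, U1 stuck-at-0, U1 inverted output, U3 stuck-at-0, U3 inverted output, U4 stuck-at-0, U4 inverted output, U5 stuck-at-0, U5 inverted output}.
Test 2 (A=1, B=0, C=1): fault-free U0=0, U1=0, U2=0, U3=1, U4=1, U5=0 → 0; observed 1. Eliminates U0 stuck-at-0, U1 stuck-at-0, U3 stuck-at-0, U3 inverted output, U4 stuck-at-0, U4 inverted output, U5 stuck-at-0.
Test 3 (A=1, B=1, C=0): fault-free U0=0, U1=0, U2=0, U3=1, U4=1, U5=0 → 0; observed 0. Eliminates U1 inverted output, U5 inverted output.
Only U0 inverted output is consistent with every test.

U0 inverted output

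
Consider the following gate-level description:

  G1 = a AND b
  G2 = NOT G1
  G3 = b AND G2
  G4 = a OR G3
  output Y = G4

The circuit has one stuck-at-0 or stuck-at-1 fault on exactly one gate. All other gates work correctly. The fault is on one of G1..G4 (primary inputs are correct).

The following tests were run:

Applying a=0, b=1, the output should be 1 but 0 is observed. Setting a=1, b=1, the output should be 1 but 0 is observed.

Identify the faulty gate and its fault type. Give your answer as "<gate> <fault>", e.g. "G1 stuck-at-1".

G4 stuck-at-0

Fault-free values for test 1 (a=0, b=1): G1=0, G2=1, G3=1, G4=1, giving Y=1. Observed 0.
Test 1: faults giving observed 0 are {G1 stuck-at-1, G2 stuck-at-0, G3 stuck-at-0, G4 stuck-at-0}.
Test 2 (a=1, b=1): fault-free G1=1, G2=0, G3=0, G4=1 → 1; observed 0. Eliminates G1 stuck-at-1, G2 stuck-at-0, G3 stuck-at-0.
Only G4 stuck-at-0 is consistent with every test.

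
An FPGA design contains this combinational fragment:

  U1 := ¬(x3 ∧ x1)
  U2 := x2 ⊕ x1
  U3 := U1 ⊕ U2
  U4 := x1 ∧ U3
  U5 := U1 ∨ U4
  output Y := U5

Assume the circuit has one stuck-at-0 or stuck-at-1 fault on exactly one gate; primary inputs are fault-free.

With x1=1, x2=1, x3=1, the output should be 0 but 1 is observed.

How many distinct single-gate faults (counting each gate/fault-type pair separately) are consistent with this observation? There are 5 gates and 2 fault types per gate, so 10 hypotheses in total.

5

Fault-free: U1=0, U2=0, U3=0, U4=0, U5=0 → 0. Observed 1.
  U1 stuck-at-0: output 0 ✗
  U1 stuck-at-1: output 1 ✓
  U2 stuck-at-0: output 0 ✗
  U2 stuck-at-1: output 1 ✓
  U3 stuck-at-0: output 0 ✗
  U3 stuck-at-1: output 1 ✓
  U4 stuck-at-0: output 0 ✗
  U4 stuck-at-1: output 1 ✓
  U5 stuck-at-0: output 0 ✗
  U5 stuck-at-1: output 1 ✓
Consistent faults: {U1 stuck-at-1, U2 stuck-at-1, U3 stuck-at-1, U4 stuck-at-1, U5 stuck-at-1} — 5 in all.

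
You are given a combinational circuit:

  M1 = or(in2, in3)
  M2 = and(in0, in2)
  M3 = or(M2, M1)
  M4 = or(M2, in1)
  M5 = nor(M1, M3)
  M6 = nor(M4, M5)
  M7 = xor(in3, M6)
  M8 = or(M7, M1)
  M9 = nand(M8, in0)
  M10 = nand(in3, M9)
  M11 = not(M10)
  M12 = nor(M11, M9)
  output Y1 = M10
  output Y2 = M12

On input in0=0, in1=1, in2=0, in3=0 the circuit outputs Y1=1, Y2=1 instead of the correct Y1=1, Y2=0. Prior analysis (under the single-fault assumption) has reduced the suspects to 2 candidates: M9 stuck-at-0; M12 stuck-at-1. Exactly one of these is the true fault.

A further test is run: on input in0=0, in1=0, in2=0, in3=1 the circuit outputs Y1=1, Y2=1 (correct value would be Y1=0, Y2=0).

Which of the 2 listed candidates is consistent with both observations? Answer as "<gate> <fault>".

Evaluate each candidate on input in0=0, in1=0, in2=0, in3=1:
  M9 stuck-at-0: M1=1, M2=0, M3=1, M4=0, M5=0, M6=1, M7=0, M8=1, M9=0 [stuck-at-0], M10=1, M11=0, M12=1 → Y1=1, Y2=1 — matches
  M12 stuck-at-1: M1=1, M2=0, M3=1, M4=0, M5=0, M6=1, M7=0, M8=1, M9=1, M10=0, M11=1, M12=1 [stuck-at-1] → Y1=0, Y2=1 — eliminated
Only M9 stuck-at-0 reproduces the observed Y1=1, Y2=1.

M9 stuck-at-0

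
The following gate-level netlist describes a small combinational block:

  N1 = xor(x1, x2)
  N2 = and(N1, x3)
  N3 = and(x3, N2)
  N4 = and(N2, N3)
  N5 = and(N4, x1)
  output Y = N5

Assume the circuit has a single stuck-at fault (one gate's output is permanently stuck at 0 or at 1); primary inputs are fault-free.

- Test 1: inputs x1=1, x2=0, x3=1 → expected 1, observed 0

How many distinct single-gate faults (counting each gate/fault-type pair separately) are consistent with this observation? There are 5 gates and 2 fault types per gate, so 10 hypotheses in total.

5

Fault-free: N1=1, N2=1, N3=1, N4=1, N5=1 → 1. Observed 0.
  N1 stuck-at-0: output 0 ✓
  N1 stuck-at-1: output 1 ✗
  N2 stuck-at-0: output 0 ✓
  N2 stuck-at-1: output 1 ✗
  N3 stuck-at-0: output 0 ✓
  N3 stuck-at-1: output 1 ✗
  N4 stuck-at-0: output 0 ✓
  N4 stuck-at-1: output 1 ✗
  N5 stuck-at-0: output 0 ✓
  N5 stuck-at-1: output 1 ✗
Consistent faults: {N1 stuck-at-0, N2 stuck-at-0, N3 stuck-at-0, N4 stuck-at-0, N5 stuck-at-0} — 5 in all.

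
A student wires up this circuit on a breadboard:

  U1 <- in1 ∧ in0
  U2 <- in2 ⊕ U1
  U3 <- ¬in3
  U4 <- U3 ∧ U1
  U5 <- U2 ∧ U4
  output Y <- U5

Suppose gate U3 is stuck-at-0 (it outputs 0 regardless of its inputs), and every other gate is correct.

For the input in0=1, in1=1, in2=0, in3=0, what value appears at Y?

Propagate with U3 forced: U1=1, U2=1, U3=0 [stuck-at-0], U4=0, U5=0.
So Y = 0. (Without the fault it would be 1.)

0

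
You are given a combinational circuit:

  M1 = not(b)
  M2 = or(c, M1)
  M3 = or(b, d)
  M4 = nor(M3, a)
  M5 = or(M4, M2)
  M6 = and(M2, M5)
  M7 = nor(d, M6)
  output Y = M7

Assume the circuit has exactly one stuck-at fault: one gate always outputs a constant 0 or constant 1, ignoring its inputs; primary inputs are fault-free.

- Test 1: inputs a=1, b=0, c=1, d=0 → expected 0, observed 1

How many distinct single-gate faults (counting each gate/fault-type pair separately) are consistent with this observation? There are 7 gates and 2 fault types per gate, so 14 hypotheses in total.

Fault-free: M1=1, M2=1, M3=0, M4=0, M5=1, M6=1, M7=0 → 0. Observed 1.
  M1 stuck-at-0: output 0 ✗
  M1 stuck-at-1: output 0 ✗
  M2 stuck-at-0: output 1 ✓
  M2 stuck-at-1: output 0 ✗
  M3 stuck-at-0: output 0 ✗
  M3 stuck-at-1: output 0 ✗
  M4 stuck-at-0: output 0 ✗
  M4 stuck-at-1: output 0 ✗
  M5 stuck-at-0: output 1 ✓
  M5 stuck-at-1: output 0 ✗
  M6 stuck-at-0: output 1 ✓
  M6 stuck-at-1: output 0 ✗
  M7 stuck-at-0: output 0 ✗
  M7 stuck-at-1: output 1 ✓
Consistent faults: {M2 stuck-at-0, M5 stuck-at-0, M6 stuck-at-0, M7 stuck-at-1} — 4 in all.

4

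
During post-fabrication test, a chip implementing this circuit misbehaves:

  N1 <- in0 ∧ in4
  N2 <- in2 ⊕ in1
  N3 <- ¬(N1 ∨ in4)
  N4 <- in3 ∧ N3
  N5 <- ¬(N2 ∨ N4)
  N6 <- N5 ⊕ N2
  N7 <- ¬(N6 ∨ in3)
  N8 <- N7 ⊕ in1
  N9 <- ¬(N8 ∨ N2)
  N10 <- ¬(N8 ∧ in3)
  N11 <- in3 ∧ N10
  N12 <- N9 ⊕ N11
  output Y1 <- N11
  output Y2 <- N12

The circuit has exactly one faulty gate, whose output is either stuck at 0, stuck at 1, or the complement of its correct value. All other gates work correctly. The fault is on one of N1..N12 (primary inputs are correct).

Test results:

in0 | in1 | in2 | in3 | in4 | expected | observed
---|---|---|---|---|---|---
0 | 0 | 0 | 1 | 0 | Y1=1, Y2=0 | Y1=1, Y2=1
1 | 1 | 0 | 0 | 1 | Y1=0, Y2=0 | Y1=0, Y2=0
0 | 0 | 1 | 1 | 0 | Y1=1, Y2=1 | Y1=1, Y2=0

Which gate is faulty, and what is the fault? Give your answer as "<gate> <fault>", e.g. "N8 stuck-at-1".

N2 inverted output

Fault-free values for test 1 (in0=0, in1=0, in2=0, in3=1, in4=0): N1=0, N2=0, N3=1, N4=1, N5=0, N6=0, N7=0, N8=0, N9=1, N10=1, N11=1, N12=0, giving Y1=1, Y2=0. Observed Y1=1, Y2=1.
Test 1: faults giving observed Y1=1, Y2=1 are {N2 stuck-at-1, N2 inverted output, N9 stuck-at-0, N9 inverted output, N12 stuck-at-1, N12 inverted output}.
Test 2 (in0=1, in1=1, in2=0, in3=0, in4=1): fault-free N1=1, N2=1, N3=0, N4=0, N5=0, N6=1, N7=0, N8=1, N9=0, N10=1, N11=0, N12=0 → Y1=0, Y2=0; observed Y1=0, Y2=0. Eliminates N9 inverted output, N12 stuck-at-1, N12 inverted output.
Test 3 (in0=0, in1=0, in2=1, in3=1, in4=0): fault-free N1=0, N2=1, N3=1, N4=1, N5=0, N6=1, N7=0, N8=0, N9=0, N10=1, N11=1, N12=1 → Y1=1, Y2=1; observed Y1=1, Y2=0. Eliminates N2 stuck-at-1, N9 stuck-at-0.
Only N2 inverted output is consistent with every test.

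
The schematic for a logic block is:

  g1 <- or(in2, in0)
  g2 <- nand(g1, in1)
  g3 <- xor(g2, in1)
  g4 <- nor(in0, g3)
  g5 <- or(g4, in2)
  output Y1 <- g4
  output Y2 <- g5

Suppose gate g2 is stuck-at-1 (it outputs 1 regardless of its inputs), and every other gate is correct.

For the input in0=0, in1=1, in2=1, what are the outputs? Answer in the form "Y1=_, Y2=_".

Propagate with g2 forced: g1=1, g2=1 [stuck-at-1], g3=0, g4=1, g5=1.
So the outputs are Y1=1, Y2=1. (Without the fault they would be Y1=0, Y2=1.)

Y1=1, Y2=1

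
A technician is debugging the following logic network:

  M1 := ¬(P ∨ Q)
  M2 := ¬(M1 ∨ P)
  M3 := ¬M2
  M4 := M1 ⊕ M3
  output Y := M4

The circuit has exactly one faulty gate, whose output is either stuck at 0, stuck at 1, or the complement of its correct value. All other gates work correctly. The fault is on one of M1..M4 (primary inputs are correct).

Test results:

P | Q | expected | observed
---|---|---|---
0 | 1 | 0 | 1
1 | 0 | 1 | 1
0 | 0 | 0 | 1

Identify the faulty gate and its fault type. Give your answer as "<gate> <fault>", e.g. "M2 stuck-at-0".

M4 stuck-at-1

Fault-free values for test 1 (P=0, Q=1): M1=0, M2=1, M3=0, M4=0, giving Y=0. Observed 1.
Test 1: faults giving observed 1 are {M2 stuck-at-0, M2 inverted output, M3 stuck-at-1, M3 inverted output, M4 stuck-at-1, M4 inverted output}.
Test 2 (P=1, Q=0): fault-free M1=0, M2=0, M3=1, M4=1 → 1; observed 1. Eliminates M2 inverted output, M3 inverted output, M4 inverted output.
Test 3 (P=0, Q=0): fault-free M1=1, M2=0, M3=1, M4=0 → 0; observed 1. Eliminates M2 stuck-at-0, M3 stuck-at-1.
Only M4 stuck-at-1 is consistent with every test.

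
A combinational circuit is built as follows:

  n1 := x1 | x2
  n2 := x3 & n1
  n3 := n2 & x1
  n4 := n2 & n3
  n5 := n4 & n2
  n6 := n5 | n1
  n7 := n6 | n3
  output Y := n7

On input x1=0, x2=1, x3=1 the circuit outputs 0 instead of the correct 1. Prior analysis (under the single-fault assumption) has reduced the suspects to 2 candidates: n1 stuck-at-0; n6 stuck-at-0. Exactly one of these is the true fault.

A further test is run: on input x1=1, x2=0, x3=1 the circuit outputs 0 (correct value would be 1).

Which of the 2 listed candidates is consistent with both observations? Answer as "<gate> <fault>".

n1 stuck-at-0

Evaluate each candidate on input x1=1, x2=0, x3=1:
  n1 stuck-at-0: n1=0 [stuck-at-0], n2=0, n3=0, n4=0, n5=0, n6=0, n7=0 → 0 — matches
  n6 stuck-at-0: n1=1, n2=1, n3=1, n4=1, n5=1, n6=0 [stuck-at-0], n7=1 → 1 — eliminated
Only n1 stuck-at-0 reproduces the observed 0.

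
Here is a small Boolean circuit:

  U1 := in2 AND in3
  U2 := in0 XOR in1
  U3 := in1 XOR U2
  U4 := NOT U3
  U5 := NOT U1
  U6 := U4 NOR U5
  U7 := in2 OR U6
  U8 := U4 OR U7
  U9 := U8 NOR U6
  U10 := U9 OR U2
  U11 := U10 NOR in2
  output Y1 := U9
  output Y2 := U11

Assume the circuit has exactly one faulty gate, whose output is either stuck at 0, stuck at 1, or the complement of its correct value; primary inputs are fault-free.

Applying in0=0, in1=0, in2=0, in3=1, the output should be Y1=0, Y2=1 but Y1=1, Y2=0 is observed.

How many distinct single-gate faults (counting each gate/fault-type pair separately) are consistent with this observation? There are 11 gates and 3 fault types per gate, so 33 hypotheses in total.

10

Fault-free: U1=0, U2=0, U3=0, U4=1, U5=1, U6=0, U7=0, U8=1, U9=0, U10=0, U11=1 → Y1=0, Y2=1. Observed Y1=1, Y2=0.
  U1: none of the 3 fault types match ✗
  U2: stuck-at-1, inverted output ✓; others ✗
  U3: stuck-at-1, inverted output ✓; others ✗
  U4: stuck-at-0, inverted output ✓; others ✗
  U5: none of the 3 fault types match ✗
  U6: none of the 3 fault types match ✗
  U7: none of the 3 fault types match ✗
  U8: stuck-at-0, inverted output ✓; others ✗
  U9: stuck-at-1, inverted output ✓; others ✗
  U10: none of the 3 fault types match ✗
  U11: none of the 3 fault types match ✗
Consistent faults: {U2 stuck-at-1, U2 inverted output, U3 stuck-at-1, U3 inverted output, U4 stuck-at-0, U4 inverted output, U8 stuck-at-0, U8 inverted output, U9 stuck-at-1, U9 inverted output} — 10 in all.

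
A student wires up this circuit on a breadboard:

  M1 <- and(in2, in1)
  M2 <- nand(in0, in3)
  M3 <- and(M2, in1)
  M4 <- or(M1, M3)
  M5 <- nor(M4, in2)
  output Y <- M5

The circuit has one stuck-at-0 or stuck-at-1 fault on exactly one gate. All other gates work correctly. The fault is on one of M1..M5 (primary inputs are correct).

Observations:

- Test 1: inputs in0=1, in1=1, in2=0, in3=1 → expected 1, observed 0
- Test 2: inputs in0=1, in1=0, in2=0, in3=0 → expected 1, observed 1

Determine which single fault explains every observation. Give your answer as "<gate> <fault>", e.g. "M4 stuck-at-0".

Fault-free values for test 1 (in0=1, in1=1, in2=0, in3=1): M1=0, M2=0, M3=0, M4=0, M5=1, giving Y=1. Observed 0.
Test 1: faults giving observed 0 are {M1 stuck-at-1, M2 stuck-at-1, M3 stuck-at-1, M4 stuck-at-1, M5 stuck-at-0}.
Test 2 (in0=1, in1=0, in2=0, in3=0): fault-free M1=0, M2=1, M3=0, M4=0, M5=1 → 1; observed 1. Eliminates M1 stuck-at-1, M3 stuck-at-1, M4 stuck-at-1, M5 stuck-at-0.
Only M2 stuck-at-1 is consistent with every test.

M2 stuck-at-1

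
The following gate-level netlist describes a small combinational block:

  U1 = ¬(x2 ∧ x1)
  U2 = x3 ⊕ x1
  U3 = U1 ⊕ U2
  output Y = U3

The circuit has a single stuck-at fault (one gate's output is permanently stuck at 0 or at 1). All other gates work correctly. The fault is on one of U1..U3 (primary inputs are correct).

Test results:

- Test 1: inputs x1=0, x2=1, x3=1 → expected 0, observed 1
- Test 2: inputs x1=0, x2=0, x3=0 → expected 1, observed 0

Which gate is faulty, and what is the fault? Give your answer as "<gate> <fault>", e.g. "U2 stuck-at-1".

Fault-free values for test 1 (x1=0, x2=1, x3=1): U1=1, U2=1, U3=0, giving Y=0. Observed 1.
Test 1: faults giving observed 1 are {U1 stuck-at-0, U2 stuck-at-0, U3 stuck-at-1}.
Test 2 (x1=0, x2=0, x3=0): fault-free U1=1, U2=0, U3=1 → 1; observed 0. Eliminates U2 stuck-at-0, U3 stuck-at-1.
Only U1 stuck-at-0 is consistent with every test.

U1 stuck-at-0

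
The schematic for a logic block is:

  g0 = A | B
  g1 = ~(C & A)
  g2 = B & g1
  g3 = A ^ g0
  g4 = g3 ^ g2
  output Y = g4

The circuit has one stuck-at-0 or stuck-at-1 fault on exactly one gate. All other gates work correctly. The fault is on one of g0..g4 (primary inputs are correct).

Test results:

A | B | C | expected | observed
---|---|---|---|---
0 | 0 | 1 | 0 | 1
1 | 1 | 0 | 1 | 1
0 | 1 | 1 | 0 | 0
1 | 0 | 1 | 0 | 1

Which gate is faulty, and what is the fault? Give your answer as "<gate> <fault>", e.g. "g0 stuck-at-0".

Fault-free values for test 1 (A=0, B=0, C=1): g0=0, g1=1, g2=0, g3=0, g4=0, giving Y=0. Observed 1.
Test 1: faults giving observed 1 are {g0 stuck-at-1, g2 stuck-at-1, g3 stuck-at-1, g4 stuck-at-1}.
Test 2 (A=1, B=1, C=0): fault-free g0=1, g1=1, g2=1, g3=0, g4=1 → 1; observed 1. Eliminates g3 stuck-at-1.
Test 3 (A=0, B=1, C=1): fault-free g0=1, g1=1, g2=1, g3=1, g4=0 → 0; observed 0. Eliminates g4 stuck-at-1.
Test 4 (A=1, B=0, C=1): fault-free g0=1, g1=0, g2=0, g3=0, g4=0 → 0; observed 1. Eliminates g0 stuck-at-1.
Only g2 stuck-at-1 is consistent with every test.

g2 stuck-at-1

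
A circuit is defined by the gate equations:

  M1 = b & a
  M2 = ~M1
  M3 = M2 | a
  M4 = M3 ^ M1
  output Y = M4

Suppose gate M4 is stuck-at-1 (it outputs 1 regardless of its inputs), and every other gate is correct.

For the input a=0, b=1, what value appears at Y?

1

Propagate with M4 forced: M1=0, M2=1, M3=1, M4=1 [stuck-at-1].
So Y = 1. (Same as the fault-free value — the fault is masked on this input.)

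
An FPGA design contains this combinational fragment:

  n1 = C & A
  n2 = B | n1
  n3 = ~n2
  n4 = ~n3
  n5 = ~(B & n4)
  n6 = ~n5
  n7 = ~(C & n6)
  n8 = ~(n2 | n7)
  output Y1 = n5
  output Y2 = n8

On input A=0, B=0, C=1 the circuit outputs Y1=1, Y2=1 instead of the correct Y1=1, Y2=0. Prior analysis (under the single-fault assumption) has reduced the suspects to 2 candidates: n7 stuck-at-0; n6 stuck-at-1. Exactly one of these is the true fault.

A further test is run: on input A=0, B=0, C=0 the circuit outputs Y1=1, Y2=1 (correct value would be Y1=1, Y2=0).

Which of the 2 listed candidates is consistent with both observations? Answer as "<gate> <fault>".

Evaluate each candidate on input A=0, B=0, C=0:
  n7 stuck-at-0: n1=0, n2=0, n3=1, n4=0, n5=1, n6=0, n7=0 [stuck-at-0], n8=1 → Y1=1, Y2=1 — matches
  n6 stuck-at-1: n1=0, n2=0, n3=1, n4=0, n5=1, n6=1 [stuck-at-1], n7=1, n8=0 → Y1=1, Y2=0 — eliminated
Only n7 stuck-at-0 reproduces the observed Y1=1, Y2=1.

n7 stuck-at-0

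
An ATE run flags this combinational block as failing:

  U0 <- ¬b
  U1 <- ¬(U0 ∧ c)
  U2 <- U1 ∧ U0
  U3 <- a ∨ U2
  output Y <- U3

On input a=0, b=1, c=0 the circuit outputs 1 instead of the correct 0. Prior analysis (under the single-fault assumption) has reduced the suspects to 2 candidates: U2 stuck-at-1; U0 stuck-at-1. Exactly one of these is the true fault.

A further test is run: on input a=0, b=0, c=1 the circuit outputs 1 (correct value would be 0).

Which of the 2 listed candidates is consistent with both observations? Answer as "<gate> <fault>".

U2 stuck-at-1

Evaluate each candidate on input a=0, b=0, c=1:
  U2 stuck-at-1: U0=1, U1=0, U2=1 [stuck-at-1], U3=1 → 1 — matches
  U0 stuck-at-1: U0=1 [stuck-at-1], U1=0, U2=0, U3=0 → 0 — eliminated
Only U2 stuck-at-1 reproduces the observed 1.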